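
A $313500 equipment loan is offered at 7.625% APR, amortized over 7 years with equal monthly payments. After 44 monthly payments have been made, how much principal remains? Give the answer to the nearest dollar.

With monthly rate i = 7.625%/12 = 0.0063542, the balance after k of n payments is P · [(1+i)^n − (1+i)^k] / [(1+i)^n − 1].
(1+0.0063542)^84 = 1.70243807 and (1+0.0063542)^44 = 1.32140930, so the balance is 313,500 × (1.70243807 − 1.32140930) / (1.70243807 − 1) = $170,054.16.

$170,054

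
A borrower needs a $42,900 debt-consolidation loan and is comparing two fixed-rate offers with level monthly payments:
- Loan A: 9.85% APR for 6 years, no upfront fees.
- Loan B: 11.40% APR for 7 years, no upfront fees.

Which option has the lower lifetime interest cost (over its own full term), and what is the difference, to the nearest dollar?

Loan A: monthly rate = 9.85%/12 = 0.0082083; payment = 42,900 × 0.0082083 / (1 − (1+0.0082083)^−72) = $791.52.
Total interest on Loan A = 72 × $791.52 − $42,900 = $14,089.44.
Loan B: at 11.40% the monthly rate is 0.0095000, so the payment is 42,900 × 0.0095000 / (1 − 1.0095000^−84) = $743.61.
Total interest on Loan B = 84 × $743.61 − $42,900 = $19,563.24.
Loan A is lower by $5,473.80.

Loan A by $5,474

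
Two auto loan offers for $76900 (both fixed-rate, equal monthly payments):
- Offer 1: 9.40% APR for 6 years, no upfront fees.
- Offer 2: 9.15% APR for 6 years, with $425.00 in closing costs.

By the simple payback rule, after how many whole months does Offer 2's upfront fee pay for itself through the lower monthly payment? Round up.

45 months

Offer 1: at 9.40% the monthly rate is 0.0078333, so the payment is 76,900 × 0.0078333 / (1 − 1.0078333^−72) = $1,401.48.
Offer 2: at 9.15% the monthly rate is 0.0076250, so the payment is 76,900 × 0.0076250 / (1 − 1.0076250^−72) = $1,391.90.
Monthly savings = $1,401.48 − $1,391.90 = $9.58.
Break-even = $425.00 / $9.58 = 44.36 → 45 months.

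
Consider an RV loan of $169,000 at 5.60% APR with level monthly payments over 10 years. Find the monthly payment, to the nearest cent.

Monthly rate = 5.6%/12 = 0.0046667; payment = 169,000 × 0.0046667 / (1 − (1+0.0046667)^−120) = $1,842.48.

$1,842.48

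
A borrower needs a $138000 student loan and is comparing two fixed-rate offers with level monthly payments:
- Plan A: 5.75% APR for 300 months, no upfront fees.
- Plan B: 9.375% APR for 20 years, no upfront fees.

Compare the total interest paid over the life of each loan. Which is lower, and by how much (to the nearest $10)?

Plan A: monthly rate = 5.75%/12 = 0.0047917; payment = 138,000 × 0.0047917 / (1 − (1+0.0047917)^−300) = $868.17.
Total interest on Plan A = 300 × $868.17 − $138,000 = $122,451.00.
Plan B: at 9.375% the monthly rate is 0.0078125, so the payment is 138,000 × 0.0078125 / (1 − 1.0078125^−240) = $1,275.10.
Total interest on Plan B = 240 × $1,275.10 − $138,000 = $168,024.00.
Plan A is lower by $45,573.00.

Plan A by $45,570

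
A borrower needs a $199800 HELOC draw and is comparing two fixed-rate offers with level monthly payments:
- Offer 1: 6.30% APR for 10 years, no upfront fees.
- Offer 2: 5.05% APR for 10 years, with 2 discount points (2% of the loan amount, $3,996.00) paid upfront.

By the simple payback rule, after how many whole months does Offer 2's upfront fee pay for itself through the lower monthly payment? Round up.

Offer 1: monthly rate = 6.3%/12 = 0.0052500; payment = 199,800 × 0.0052500 / (1 − (1+0.0052500)^−120) = $2,248.41.
Offer 2: at 5.05% the monthly rate is 0.0042083, so the payment is 199,800 × 0.0042083 / (1 − 1.0042083^−120) = $2,124.08.
Monthly savings = $2,248.41 − $2,124.08 = $124.33.
Break-even = $3,996.00 / $124.33 = 32.14 → 33 months.

33 months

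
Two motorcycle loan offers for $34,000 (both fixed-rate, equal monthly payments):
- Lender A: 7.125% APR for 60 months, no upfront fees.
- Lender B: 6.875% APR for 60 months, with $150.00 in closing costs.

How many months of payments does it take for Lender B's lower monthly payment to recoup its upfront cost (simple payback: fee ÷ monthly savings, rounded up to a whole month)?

Lender A: monthly rate = 7.125%/12 = 0.0059375; payment = 34,000 × 0.0059375 / (1 − (1+0.0059375)^−60) = $675.25.
Lender B: at 6.875% the monthly rate is 0.0057292, so the payment is 34,000 × 0.0057292 / (1 − 1.0057292^−60) = $671.24.
Monthly savings = $675.25 − $671.24 = $4.01.
Break-even = $150.00 / $4.01 = 37.41 → 38 months.

38 months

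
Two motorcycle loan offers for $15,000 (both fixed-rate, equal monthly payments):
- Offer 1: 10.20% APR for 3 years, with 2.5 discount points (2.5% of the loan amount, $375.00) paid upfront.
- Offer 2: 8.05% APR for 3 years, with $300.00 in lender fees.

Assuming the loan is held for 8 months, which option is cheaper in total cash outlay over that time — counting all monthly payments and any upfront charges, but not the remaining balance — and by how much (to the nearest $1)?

Offer 2 by $195

Offer 1: at 10.20% the monthly rate is 0.0085000, so the payment is 15,000 × 0.0085000 / (1 − 1.0085000^−36) = $485.42.
Offer 2: monthly rate = 8.05%/12 = 0.0067083; payment = 15,000 × 0.0067083 / (1 − (1+0.0067083)^−36) = $470.39.
Over 8 months: Offer 1 costs 8 × $485.42 + $375.00 = $4,258.36; Offer 2 costs 8 × $470.39 + $300.00 = $4,063.12.
Offer 2 is cheaper by $4,258.36 − $4,063.12 = $195.24.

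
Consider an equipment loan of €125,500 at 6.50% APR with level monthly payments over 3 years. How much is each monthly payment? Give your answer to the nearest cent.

Monthly rate = 6.5%/12 = 0.0054167; payment = 125,500 × 0.0054167 / (1 − (1+0.0054167)^−36) = €3,846.45.

€3,846.45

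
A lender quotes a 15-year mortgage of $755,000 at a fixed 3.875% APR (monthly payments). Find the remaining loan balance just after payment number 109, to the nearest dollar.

$350,842

With monthly rate i = 3.875%/12 = 0.0032292, the balance after k of n payments is P · [(1+i)^n − (1+i)^k] / [(1+i)^n − 1].
(1+0.0032292)^180 = 1.78659851 and (1+0.0032292)^109 = 1.42107281, so the balance is 755,000 × (1.78659851 − 1.42107281) / (1.78659851 − 1) = $350,842.14.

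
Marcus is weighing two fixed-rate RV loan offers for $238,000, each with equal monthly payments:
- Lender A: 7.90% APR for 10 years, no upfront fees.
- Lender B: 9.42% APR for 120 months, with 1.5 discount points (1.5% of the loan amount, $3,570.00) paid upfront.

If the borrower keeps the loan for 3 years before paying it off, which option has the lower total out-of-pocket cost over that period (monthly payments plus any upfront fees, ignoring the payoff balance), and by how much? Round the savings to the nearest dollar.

Lender A by $10,562

Lender A: at 7.90% the monthly rate is 0.0065833, so the payment is 238,000 × 0.0065833 / (1 − 1.0065833^−120) = $2,875.04.
Lender B: monthly rate = 9.42%/12 = 0.0078500; payment = 238,000 × 0.0078500 / (1 − (1+0.0078500)^−120) = $3,069.25.
Over 36 months: Lender A costs 36 × $2,875.04 = $103,501.44; Lender B costs 36 × $3,069.25 + $3,570.00 = $114,063.00.
Lender A is cheaper by $114,063.00 − $103,501.44 = $10,561.56.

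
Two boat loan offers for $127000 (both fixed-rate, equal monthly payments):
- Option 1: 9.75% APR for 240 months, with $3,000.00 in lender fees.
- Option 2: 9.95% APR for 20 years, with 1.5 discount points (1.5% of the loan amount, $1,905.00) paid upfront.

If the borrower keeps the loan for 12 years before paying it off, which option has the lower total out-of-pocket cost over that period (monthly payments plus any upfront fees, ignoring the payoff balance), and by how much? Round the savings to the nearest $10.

Option 1 by $1,320

Option 1: at 9.75% the monthly rate is 0.0081250, so the payment is 127,000 × 0.0081250 / (1 − 1.0081250^−240) = $1,204.62.
Option 2: at 9.95% the monthly rate is 0.0082917, so the payment is 127,000 × 0.0082917 / (1 − 1.0082917^−240) = $1,221.37.
Over 144 months: Option 1 costs 144 × $1,204.62 + $3,000.00 = $176,465.28; Option 2 costs 144 × $1,221.37 + $1,905.00 = $177,782.28.
Option 1 is cheaper by $177,782.28 − $176,465.28 = $1,317.00.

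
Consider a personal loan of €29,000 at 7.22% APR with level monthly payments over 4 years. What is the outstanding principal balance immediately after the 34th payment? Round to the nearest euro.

With monthly rate i = 7.22%/12 = 0.0060167, the balance after k of n payments is P · [(1+i)^n − (1+i)^k] / [(1+i)^n − 1].
(1+0.0060167)^48 = 1.33367016 and (1+0.0060167)^34 = 1.22624140, so the balance is 29,000 × (1.33367016 − 1.22624140) / (1.33367016 − 1) = €9,336.87.

€9,337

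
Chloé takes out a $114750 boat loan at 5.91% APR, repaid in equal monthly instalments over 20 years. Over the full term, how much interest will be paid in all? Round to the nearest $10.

$81,130

At 5.91% the monthly rate is 0.0049250, so the payment is 114,750 × 0.0049250 / (1 − 1.0049250^−240) = $816.16.
Total paid = 240 × $816.16 = $195,878.40; interest = $195,878.40 − $114,750 = $81,128.40.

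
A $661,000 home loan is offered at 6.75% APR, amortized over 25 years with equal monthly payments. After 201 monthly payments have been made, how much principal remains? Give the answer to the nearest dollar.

With monthly rate i = 6.75%/12 = 0.0056250, the balance after k of n payments is P · [(1+i)^n − (1+i)^k] / [(1+i)^n − 1].
(1+0.0056250)^300 = 5.38044793 and (1+0.0056250)^201 = 3.08779422, so the balance is 661,000 × (5.38044793 − 3.08779422) / (5.38044793 − 1) = $345,956.42.

$345,956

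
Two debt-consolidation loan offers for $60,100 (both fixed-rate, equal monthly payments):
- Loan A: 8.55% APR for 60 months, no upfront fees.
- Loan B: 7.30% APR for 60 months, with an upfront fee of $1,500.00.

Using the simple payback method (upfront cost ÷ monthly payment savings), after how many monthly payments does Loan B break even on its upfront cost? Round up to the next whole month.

Loan A: at 8.55% the monthly rate is 0.0071250, so the payment is 60,100 × 0.0071250 / (1 − 1.0071250^−60) = $1,234.49.
Loan B: at 7.30% the monthly rate is 0.0060833, so the payment is 60,100 × 0.0060833 / (1 − 1.0060833^−60) = $1,198.58.
Monthly savings = $1,234.49 − $1,198.58 = $35.91.
Break-even = $1,500.00 / $35.91 = 41.77 → 42 months.

42 months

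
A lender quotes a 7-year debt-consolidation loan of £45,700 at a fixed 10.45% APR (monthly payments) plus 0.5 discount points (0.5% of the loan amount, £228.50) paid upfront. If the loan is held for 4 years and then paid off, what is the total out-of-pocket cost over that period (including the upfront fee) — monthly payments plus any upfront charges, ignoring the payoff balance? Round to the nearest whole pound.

At 10.45% the monthly rate is 0.0087083, so the payment is 45,700 × 0.0087083 / (1 − 1.0087083^−84) = £769.34.
Total outlay = 48 × £769.34 + £228.50 = £37,156.82.

£37,157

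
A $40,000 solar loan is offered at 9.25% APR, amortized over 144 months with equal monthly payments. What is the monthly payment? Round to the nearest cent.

$460.86

Monthly rate = 9.25%/12 = 0.0077083; payment = 40,000 × 0.0077083 / (1 − (1+0.0077083)^−144) = $460.86.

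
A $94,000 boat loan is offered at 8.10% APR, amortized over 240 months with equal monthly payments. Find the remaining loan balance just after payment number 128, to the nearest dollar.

With monthly rate i = 8.1%/12 = 0.0067500, the balance after k of n payments is P · [(1+i)^n − (1+i)^k] / [(1+i)^n − 1].
(1+0.0067500)^240 = 5.02566096 and (1+0.0067500)^128 = 2.36575464, so the balance is 94,000 × (5.02566096 − 2.36575464) / (5.02566096 − 1) = $62,109.35.

$62,109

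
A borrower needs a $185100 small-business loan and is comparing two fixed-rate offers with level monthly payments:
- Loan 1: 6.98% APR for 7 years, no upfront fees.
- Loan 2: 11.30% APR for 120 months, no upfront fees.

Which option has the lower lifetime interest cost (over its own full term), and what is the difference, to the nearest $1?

Loan 1 by $75,239

Loan 1: at 6.98% the monthly rate is 0.0058167, so the payment is 185,100 × 0.0058167 / (1 − 1.0058167^−84) = $2,791.85.
Total interest on Loan 1 = 84 × $2,791.85 − $185,100 = $49,415.40.
Loan 2: at 11.30% the monthly rate is 0.0094167, so the payment is 185,100 × 0.0094167 / (1 − 1.0094167^−120) = $2,581.29.
Total interest on Loan 2 = 120 × $2,581.29 − $185,100 = $124,654.80.
Loan 1 is lower by $75,239.40.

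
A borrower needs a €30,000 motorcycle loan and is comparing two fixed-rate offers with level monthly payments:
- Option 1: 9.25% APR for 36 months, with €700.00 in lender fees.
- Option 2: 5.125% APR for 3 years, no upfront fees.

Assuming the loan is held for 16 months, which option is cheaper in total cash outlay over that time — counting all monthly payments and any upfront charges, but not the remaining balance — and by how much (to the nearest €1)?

Option 1: at 9.25% the monthly rate is 0.0077083, so the payment is 30,000 × 0.0077083 / (1 − 1.0077083^−36) = €957.49.
Option 2: monthly rate = 5.125%/12 = 0.0042708; payment = 30,000 × 0.0042708 / (1 − (1+0.0042708)^−36) = €900.81.
Over 16 months: Option 1 costs 16 × €957.49 + €700.00 = €16,019.84; Option 2 costs 16 × €900.81 = €14,412.96.
Option 2 is cheaper by €16,019.84 − €14,412.96 = €1,606.88.

Option 2 by €1,607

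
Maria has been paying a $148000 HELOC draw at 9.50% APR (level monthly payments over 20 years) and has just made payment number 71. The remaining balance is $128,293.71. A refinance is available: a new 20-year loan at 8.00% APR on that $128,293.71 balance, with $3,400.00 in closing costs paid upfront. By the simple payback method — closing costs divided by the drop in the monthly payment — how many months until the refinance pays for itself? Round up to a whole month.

12 months

Current payment = 148,000 × 9.5%/12 / (1 − (1+0.0079167)^−240) = $1,379.55.
Refinanced payment = 128,293.71 × 0.0066667 / (1 − (1+0.0066667)^−240) = $1,073.10.
Monthly savings = $1,379.55 − $1,073.10 = $306.45.
Break-even = $3,400.00 / $306.45 = 11.09 → 12 months.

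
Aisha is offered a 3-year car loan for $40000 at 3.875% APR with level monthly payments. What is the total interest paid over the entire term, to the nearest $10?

$2,430

Monthly rate = 3.875%/12 = 0.0032292; payment = 40,000 × 0.0032292 / (1 − (1+0.0032292)^−36) = $1,178.74.
Total paid = 36 × $1,178.74 = $42,434.64; interest = $42,434.64 − $40,000 = $2,434.64.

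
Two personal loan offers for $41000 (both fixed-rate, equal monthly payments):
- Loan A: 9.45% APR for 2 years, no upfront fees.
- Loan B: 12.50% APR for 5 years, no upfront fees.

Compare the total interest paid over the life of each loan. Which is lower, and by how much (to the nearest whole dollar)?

Loan A: monthly rate = 9.45%/12 = 0.0078750; payment = 41,000 × 0.0078750 / (1 − (1+0.0078750)^−24) = $1,881.55.
Total interest on Loan A = 24 × $1,881.55 − $41,000 = $4,157.20.
Loan B: monthly rate = 12.5%/12 = 0.0104167; payment = 41,000 × 0.0104167 / (1 − (1+0.0104167)^−60) = $922.42.
Total interest on Loan B = 60 × $922.42 − $41,000 = $14,345.20.
Loan A is lower by $10,188.00.

Loan A by $10,188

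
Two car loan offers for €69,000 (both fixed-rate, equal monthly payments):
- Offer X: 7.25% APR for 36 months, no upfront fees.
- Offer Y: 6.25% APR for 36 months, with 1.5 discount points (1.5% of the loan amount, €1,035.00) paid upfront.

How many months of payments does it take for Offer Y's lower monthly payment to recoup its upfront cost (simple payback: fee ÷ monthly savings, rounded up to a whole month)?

Offer X: monthly rate = 7.25%/12 = 0.0060417; payment = 69,000 × 0.0060417 / (1 − (1+0.0060417)^−36) = €2,138.42.
Offer Y: at 6.25% the monthly rate is 0.0052083, so the payment is 69,000 × 0.0052083 / (1 − 1.0052083^−36) = €2,106.94.
Monthly savings = €2,138.42 − €2,106.94 = €31.48.
Break-even = €1,035.00 / €31.48 = 32.88 → 33 months.

33 months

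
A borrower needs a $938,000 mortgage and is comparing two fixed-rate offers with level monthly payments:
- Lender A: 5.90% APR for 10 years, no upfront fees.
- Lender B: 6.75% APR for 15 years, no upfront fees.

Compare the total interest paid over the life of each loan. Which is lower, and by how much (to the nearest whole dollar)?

Lender A by $250,079

Lender A: monthly rate = 5.9%/12 = 0.0049167; payment = 938,000 × 0.0049167 / (1 − (1+0.0049167)^−120) = $10,366.68.
Total interest on Lender A = 120 × $10,366.68 − $938,000 = $306,001.60.
Lender B: at 6.75% the monthly rate is 0.0056250, so the payment is 938,000 × 0.0056250 / (1 − 1.0056250^−180) = $8,300.45.
Total interest on Lender B = 180 × $8,300.45 − $938,000 = $556,081.00.
Lender A is lower by $250,079.40.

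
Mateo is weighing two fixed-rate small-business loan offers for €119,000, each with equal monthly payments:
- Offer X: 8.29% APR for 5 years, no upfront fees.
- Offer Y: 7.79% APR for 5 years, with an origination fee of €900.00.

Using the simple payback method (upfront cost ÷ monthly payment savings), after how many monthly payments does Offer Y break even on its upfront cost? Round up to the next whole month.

Offer X: monthly rate = 8.29%/12 = 0.0069083; payment = 119,000 × 0.0069083 / (1 − (1+0.0069083)^−60) = €2,429.44.
Offer Y: monthly rate = 7.79%/12 = 0.0064917; payment = 119,000 × 0.0064917 / (1 − (1+0.0064917)^−60) = €2,400.95.
Monthly savings = €2,429.44 − €2,400.95 = €28.49.
Break-even = €900.00 / €28.49 = 31.59 → 32 months.

32 months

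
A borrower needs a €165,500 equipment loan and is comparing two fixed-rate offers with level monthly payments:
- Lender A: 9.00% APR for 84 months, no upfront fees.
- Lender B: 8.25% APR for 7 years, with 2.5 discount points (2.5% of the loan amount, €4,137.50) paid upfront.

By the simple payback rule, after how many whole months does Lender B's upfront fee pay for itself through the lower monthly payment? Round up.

67 months

Lender A: monthly rate = 9%/12 = 0.0075000; payment = 165,500 × 0.0075000 / (1 − (1+0.0075000)^−84) = €2,662.74.
Lender B: at 8.25% the monthly rate is 0.0068750, so the payment is 165,500 × 0.0068750 / (1 − 1.0068750^−84) = €2,600.18.
Monthly savings = €2,662.74 − €2,600.18 = €62.56.
Break-even = €4,137.50 / €62.56 = 66.14 → 67 months.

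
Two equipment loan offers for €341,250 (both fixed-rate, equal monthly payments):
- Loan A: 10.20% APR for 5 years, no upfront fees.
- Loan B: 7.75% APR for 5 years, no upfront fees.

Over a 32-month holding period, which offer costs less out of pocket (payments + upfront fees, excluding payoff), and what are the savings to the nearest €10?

Loan A: at 10.20% the monthly rate is 0.0085000, so the payment is 341,250 × 0.0085000 / (1 − 1.0085000^−60) = €7,284.18.
Loan B: monthly rate = 7.75%/12 = 0.0064583; payment = 341,250 × 0.0064583 / (1 − (1+0.0064583)^−60) = €6,878.56.
Over 32 months: Loan A costs 32 × €7,284.18 = €233,093.76; Loan B costs 32 × €6,878.56 = €220,113.92.
Loan B is cheaper by €233,093.76 − €220,113.92 = €12,979.84.

Loan B by €12,980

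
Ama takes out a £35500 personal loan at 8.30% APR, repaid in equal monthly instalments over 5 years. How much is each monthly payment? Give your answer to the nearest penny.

At 8.30% the monthly rate is 0.0069167, so the payment is 35,500 × 0.0069167 / (1 − 1.0069167^−60) = £724.92.

£724.92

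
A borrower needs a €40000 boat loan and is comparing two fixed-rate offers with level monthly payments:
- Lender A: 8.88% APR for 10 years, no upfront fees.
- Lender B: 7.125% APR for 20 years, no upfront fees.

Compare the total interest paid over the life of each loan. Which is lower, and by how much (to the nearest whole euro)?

Lender A: at 8.88% the monthly rate is 0.0074000, so the payment is 40,000 × 0.0074000 / (1 − 1.0074000^−120) = €504.11.
Total interest on Lender A = 120 × €504.11 − €40,000 = €20,493.20.
Lender B: at 7.125% the monthly rate is 0.0059375, so the payment is 40,000 × 0.0059375 / (1 − 1.0059375^−240) = €313.13.
Total interest on Lender B = 240 × €313.13 − €40,000 = €35,151.20.
Lender A is lower by €14,658.00.

Lender A by €14,658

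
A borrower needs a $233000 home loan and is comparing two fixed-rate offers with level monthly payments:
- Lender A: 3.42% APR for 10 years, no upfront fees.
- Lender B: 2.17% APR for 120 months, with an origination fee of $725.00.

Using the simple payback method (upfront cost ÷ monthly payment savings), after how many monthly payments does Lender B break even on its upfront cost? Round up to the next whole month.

6 months

Lender A: at 3.42% the monthly rate is 0.0028500, so the payment is 233,000 × 0.0028500 / (1 − 1.0028500^−120) = $2,295.32.
Lender B: monthly rate = 2.17%/12 = 0.0018083; payment = 233,000 × 0.0018083 / (1 − (1+0.0018083)^−120) = $2,161.70.
Monthly savings = $2,295.32 − $2,161.70 = $133.62.
Break-even = $725.00 / $133.62 = 5.43 → 6 months.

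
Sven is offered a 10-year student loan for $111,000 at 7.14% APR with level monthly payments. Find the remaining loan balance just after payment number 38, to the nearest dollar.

$83,955

With monthly rate i = 7.14%/12 = 0.0059500, the balance after k of n payments is P · [(1+i)^n − (1+i)^k] / [(1+i)^n − 1].
(1+0.0059500)^120 = 2.03782740 and (1+0.0059500)^38 = 1.25286134, so the balance is 111,000 × (2.03782740 − 1.25286134) / (2.03782740 − 1) = $83,955.42.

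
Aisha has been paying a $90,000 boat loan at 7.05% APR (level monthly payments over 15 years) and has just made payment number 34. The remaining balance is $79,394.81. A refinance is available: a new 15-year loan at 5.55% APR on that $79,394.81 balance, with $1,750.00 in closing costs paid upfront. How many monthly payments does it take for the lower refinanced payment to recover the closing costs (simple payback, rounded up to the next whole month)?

Current payment = 90,000 × 7.05%/12 / (1 − (1+0.0058750)^−180) = $811.46.
Refinanced payment = 79,394.81 × 0.0046250 / (1 − (1+0.0046250)^−180) = $650.83.
Monthly savings = $811.46 − $650.83 = $160.63.
Break-even = $1,750.00 / $160.63 = 10.89 → 11 months.

11 months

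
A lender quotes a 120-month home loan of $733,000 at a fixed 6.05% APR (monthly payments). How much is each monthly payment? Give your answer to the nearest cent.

Monthly rate = 6.05%/12 = 0.0050417; payment = 733,000 × 0.0050417 / (1 − (1+0.0050417)^−120) = $8,156.22.

$8,156.22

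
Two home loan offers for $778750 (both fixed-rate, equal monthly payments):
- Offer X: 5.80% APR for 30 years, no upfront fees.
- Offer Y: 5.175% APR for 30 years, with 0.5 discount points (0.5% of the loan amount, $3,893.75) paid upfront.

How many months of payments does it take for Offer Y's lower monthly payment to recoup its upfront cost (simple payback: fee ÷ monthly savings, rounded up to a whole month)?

Offer X: at 5.80% the monthly rate is 0.0048333, so the payment is 778,750 × 0.0048333 / (1 − 1.0048333^−360) = $4,569.34.
Offer Y: monthly rate = 5.175%/12 = 0.0043125; payment = 778,750 × 0.0043125 / (1 − (1+0.0043125)^−360) = $4,264.18.
Monthly savings = $4,569.34 − $4,264.18 = $305.16.
Break-even = $3,893.75 / $305.16 = 12.76 → 13 months.

13 months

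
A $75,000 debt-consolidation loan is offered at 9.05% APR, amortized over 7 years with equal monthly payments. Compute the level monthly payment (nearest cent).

Monthly rate = 9.05%/12 = 0.0075417; payment = 75,000 × 0.0075417 / (1 − (1+0.0075417)^−84) = $1,208.58.

$1,208.58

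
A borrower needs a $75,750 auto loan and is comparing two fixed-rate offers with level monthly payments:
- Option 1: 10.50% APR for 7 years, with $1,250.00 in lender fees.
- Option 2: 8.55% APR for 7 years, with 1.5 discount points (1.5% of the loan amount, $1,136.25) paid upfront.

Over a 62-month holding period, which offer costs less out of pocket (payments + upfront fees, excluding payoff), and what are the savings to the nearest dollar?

Option 2 by $4,806

Option 1: at 10.50% the monthly rate is 0.0087500, so the payment is 75,750 × 0.0087500 / (1 − 1.0087500^−84) = $1,277.20.
Option 2: at 8.55% the monthly rate is 0.0071250, so the payment is 75,750 × 0.0071250 / (1 − 1.0071250^−84) = $1,201.52.
Over 62 months: Option 1 costs 62 × $1,277.20 + $1,250.00 = $80,436.40; Option 2 costs 62 × $1,201.52 + $1,136.25 = $75,630.49.
Option 2 is cheaper by $80,436.40 − $75,630.49 = $4,805.91.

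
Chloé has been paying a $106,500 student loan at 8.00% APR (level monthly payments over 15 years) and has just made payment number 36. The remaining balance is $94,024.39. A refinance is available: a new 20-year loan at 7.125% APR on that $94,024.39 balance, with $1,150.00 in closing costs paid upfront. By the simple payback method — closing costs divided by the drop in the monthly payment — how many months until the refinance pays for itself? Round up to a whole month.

5 months

Current payment = 106,500 × 8%/12 / (1 − (1+0.0066667)^−180) = $1,017.77.
Refinanced payment = 94,024.39 × 0.0059375 / (1 − (1+0.0059375)^−240) = $736.04.
Monthly savings = $1,017.77 − $736.04 = $281.73.
Break-even = $1,150.00 / $281.73 = 4.08 → 5 months.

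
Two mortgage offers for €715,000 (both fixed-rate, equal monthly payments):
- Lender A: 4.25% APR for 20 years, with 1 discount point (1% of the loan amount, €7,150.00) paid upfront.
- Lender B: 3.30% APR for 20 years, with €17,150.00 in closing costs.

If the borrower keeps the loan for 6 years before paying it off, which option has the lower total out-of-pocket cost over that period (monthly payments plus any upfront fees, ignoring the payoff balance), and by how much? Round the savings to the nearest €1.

Lender B by €15,482

Lender A: monthly rate = 4.25%/12 = 0.0035417; payment = 715,000 × 0.0035417 / (1 − (1+0.0035417)^−240) = €4,427.53.
Lender B: monthly rate = 3.3%/12 = 0.0027500; payment = 715,000 × 0.0027500 / (1 − (1+0.0027500)^−240) = €4,073.61.
Over 72 months: Lender A costs 72 × €4,427.53 + €7,150.00 = €325,932.16; Lender B costs 72 × €4,073.61 + €17,150.00 = €310,449.92.
Lender B is cheaper by €325,932.16 − €310,449.92 = €15,482.24.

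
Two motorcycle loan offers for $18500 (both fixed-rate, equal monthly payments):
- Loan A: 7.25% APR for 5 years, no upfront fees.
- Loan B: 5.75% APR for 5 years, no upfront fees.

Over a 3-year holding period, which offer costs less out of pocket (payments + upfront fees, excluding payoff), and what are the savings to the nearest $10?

Loan A: monthly rate = 7.25%/12 = 0.0060417; payment = 18,500 × 0.0060417 / (1 − (1+0.0060417)^−60) = $368.51.
Loan B: monthly rate = 5.75%/12 = 0.0047917; payment = 18,500 × 0.0047917 / (1 − (1+0.0047917)^−60) = $355.51.
Over 36 months: Loan A costs 36 × $368.51 = $13,266.36; Loan B costs 36 × $355.51 = $12,798.36.
Loan B is cheaper by $13,266.36 − $12,798.36 = $468.00.

Loan B by $470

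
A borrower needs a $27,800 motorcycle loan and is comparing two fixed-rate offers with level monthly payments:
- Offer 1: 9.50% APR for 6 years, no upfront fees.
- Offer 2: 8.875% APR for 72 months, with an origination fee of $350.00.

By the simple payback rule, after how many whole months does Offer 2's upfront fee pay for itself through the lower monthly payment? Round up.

41 months

Offer 1: at 9.50% the monthly rate is 0.0079167, so the payment is 27,800 × 0.0079167 / (1 − 1.0079167^−72) = $508.04.
Offer 2: monthly rate = 8.875%/12 = 0.0073958; payment = 27,800 × 0.0073958 / (1 − (1+0.0073958)^−72) = $499.39.
Monthly savings = $508.04 − $499.39 = $8.65.
Break-even = $350.00 / $8.65 = 40.46 → 41 months.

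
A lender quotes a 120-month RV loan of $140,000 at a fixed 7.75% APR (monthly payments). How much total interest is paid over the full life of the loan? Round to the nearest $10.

$61,620

Monthly rate = 7.75%/12 = 0.0064583; payment = 140,000 × 0.0064583 / (1 − (1+0.0064583)^−120) = $1,680.15.
Total paid = 120 × $1,680.15 = $201,618.00; interest = $201,618.00 − $140,000 = $61,618.00.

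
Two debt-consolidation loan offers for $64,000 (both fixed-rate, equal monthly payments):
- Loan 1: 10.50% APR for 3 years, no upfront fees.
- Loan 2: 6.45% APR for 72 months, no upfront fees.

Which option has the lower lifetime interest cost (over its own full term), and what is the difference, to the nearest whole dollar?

Loan 1 by $2,465

Loan 1: monthly rate = 10.5%/12 = 0.0087500; payment = 64,000 × 0.0087500 / (1 − (1+0.0087500)^−36) = $2,080.16.
Total interest on Loan 1 = 36 × $2,080.16 − $64,000 = $10,885.76.
Loan 2: monthly rate = 6.45%/12 = 0.0053750; payment = 64,000 × 0.0053750 / (1 − (1+0.0053750)^−72) = $1,074.31.
Total interest on Loan 2 = 72 × $1,074.31 − $64,000 = $13,350.32.
Loan 1 is lower by $2,464.56.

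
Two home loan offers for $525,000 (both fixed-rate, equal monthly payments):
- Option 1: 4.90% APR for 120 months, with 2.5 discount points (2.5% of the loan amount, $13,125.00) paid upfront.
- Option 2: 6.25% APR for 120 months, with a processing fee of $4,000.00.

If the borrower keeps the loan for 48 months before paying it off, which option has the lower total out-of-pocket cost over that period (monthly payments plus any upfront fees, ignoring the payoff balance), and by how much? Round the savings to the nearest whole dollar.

Option 1: monthly rate = 4.9%/12 = 0.0040833; payment = 525,000 × 0.0040833 / (1 − (1+0.0040833)^−120) = $5,542.81.
Option 2: at 6.25% the monthly rate is 0.0052083, so the payment is 525,000 × 0.0052083 / (1 − 1.0052083^−120) = $5,894.71.
Over 48 months: Option 1 costs 48 × $5,542.81 + $13,125.00 = $279,179.88; Option 2 costs 48 × $5,894.71 + $4,000.00 = $286,946.08.
Option 1 is cheaper by $286,946.08 − $279,179.88 = $7,766.20.

Option 1 by $7,766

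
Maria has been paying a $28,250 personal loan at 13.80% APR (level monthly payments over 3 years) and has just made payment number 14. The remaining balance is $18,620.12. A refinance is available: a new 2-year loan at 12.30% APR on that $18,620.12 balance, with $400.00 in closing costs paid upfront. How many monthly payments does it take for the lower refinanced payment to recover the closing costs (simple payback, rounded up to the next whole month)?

Current payment = 28,250 × 13.8%/12 / (1 − (1+0.0115000)^−36) = $962.78.
Refinanced payment = 18,620.12 × 0.0102500 / (1 − (1+0.0102500)^−24) = $879.12.
Monthly savings = $962.78 − $879.12 = $83.66.
Break-even = $400.00 / $83.66 = 4.78 → 5 months.

5 months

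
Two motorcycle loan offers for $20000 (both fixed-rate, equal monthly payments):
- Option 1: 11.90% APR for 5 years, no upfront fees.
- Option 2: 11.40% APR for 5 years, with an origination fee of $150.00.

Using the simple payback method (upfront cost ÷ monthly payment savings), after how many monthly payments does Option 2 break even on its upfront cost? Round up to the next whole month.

Option 1: monthly rate = 11.9%/12 = 0.0099167; payment = 20,000 × 0.0099167 / (1 − (1+0.0099167)^−60) = $443.88.
Option 2: monthly rate = 11.4%/12 = 0.0095000; payment = 20,000 × 0.0095000 / (1 − (1+0.0095000)^−60) = $438.85.
Monthly savings = $443.88 − $438.85 = $5.03.
Break-even = $150.00 / $5.03 = 29.82 → 30 months.

30 months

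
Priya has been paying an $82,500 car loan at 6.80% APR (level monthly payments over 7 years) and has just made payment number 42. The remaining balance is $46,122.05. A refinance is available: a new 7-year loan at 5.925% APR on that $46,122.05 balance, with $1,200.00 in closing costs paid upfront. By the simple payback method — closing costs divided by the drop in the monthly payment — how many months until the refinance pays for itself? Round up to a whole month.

Current payment = 82,500 × 6.8%/12 / (1 − (1+0.0056667)^−84) = $1,237.10.
Refinanced payment = 46,122.05 × 0.0049375 / (1 − (1+0.0049375)^−84) = $672.12.
Monthly savings = $1,237.10 − $672.12 = $564.98.
Break-even = $1,200.00 / $564.98 = 2.12 → 3 months.

3 months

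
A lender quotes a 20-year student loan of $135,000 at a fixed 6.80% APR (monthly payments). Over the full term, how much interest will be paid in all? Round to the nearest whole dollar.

$112,322

Monthly rate = 6.8%/12 = 0.0056667; payment = 135,000 × 0.0056667 / (1 − (1+0.0056667)^−240) = $1,030.51.
Total paid = 240 × $1,030.51 = $247,322.40; interest = $247,322.40 − $135,000 = $112,322.40.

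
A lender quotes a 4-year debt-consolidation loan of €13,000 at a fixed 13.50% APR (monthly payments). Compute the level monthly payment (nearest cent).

€351.99

Monthly rate = 13.5%/12 = 0.0112500; payment = 13,000 × 0.0112500 / (1 − (1+0.0112500)^−48) = €351.99.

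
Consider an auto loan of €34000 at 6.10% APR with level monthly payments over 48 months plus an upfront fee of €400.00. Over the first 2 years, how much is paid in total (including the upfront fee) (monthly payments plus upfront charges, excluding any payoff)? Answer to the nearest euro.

Monthly rate = 6.1%/12 = 0.0050833; payment = 34,000 × 0.0050833 / (1 − (1+0.0050833)^−48) = €800.05.
Total outlay = 24 × €800.05 + €400.00 = €19,601.20.

€19,601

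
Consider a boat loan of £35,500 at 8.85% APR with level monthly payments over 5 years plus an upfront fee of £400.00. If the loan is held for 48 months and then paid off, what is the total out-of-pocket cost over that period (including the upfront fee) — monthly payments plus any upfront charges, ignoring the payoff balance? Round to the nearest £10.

At 8.85% the monthly rate is 0.0073750, so the payment is 35,500 × 0.0073750 / (1 − 1.0073750^−60) = £734.34.
Total outlay = 48 × £734.34 + £400.00 = £35,648.32.

£35,650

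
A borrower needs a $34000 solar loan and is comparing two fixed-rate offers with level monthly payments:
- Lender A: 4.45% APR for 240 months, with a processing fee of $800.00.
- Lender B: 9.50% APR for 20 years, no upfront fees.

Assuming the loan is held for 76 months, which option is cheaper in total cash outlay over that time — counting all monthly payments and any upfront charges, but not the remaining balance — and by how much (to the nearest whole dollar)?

Lender A: at 4.45% the monthly rate is 0.0037083, so the payment is 34,000 × 0.0037083 / (1 − 1.0037083^−240) = $214.18.
Lender B: monthly rate = 9.5%/12 = 0.0079167; payment = 34,000 × 0.0079167 / (1 − (1+0.0079167)^−240) = $316.92.
Over 76 months: Lender A costs 76 × $214.18 + $800.00 = $17,077.68; Lender B costs 76 × $316.92 = $24,085.92.
Lender A is cheaper by $24,085.92 − $17,077.68 = $7,008.24.

Lender A by $7,008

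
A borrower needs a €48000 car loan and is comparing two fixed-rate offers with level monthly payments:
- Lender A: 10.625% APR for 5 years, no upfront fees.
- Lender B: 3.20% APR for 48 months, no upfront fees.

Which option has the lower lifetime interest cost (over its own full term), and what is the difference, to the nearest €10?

Lender A: monthly rate = 10.625%/12 = 0.0088542; payment = 48,000 × 0.0088542 / (1 − (1+0.0088542)^−60) = €1,034.68.
Total interest on Lender A = 60 × €1,034.68 − €48,000 = €14,080.80.
Lender B: at 3.20% the monthly rate is 0.0026667, so the payment is 48,000 × 0.0026667 / (1 − 1.0026667^−48) = €1,066.70.
Total interest on Lender B = 48 × €1,066.70 − €48,000 = €3,201.60.
Lender B is lower by €10,879.20.

Lender B by €10,880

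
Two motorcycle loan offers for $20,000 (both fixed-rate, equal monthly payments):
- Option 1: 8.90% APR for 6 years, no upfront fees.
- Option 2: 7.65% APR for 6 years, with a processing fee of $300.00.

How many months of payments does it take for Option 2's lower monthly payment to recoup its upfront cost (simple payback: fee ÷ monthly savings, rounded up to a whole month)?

25 months

Option 1: monthly rate = 8.9%/12 = 0.0074167; payment = 20,000 × 0.0074167 / (1 − (1+0.0074167)^−72) = $359.52.
Option 2: monthly rate = 7.65%/12 = 0.0063750; payment = 20,000 × 0.0063750 / (1 − (1+0.0063750)^−72) = $347.26.
Monthly savings = $359.52 − $347.26 = $12.26.
Break-even = $300.00 / $12.26 = 24.47 → 25 months.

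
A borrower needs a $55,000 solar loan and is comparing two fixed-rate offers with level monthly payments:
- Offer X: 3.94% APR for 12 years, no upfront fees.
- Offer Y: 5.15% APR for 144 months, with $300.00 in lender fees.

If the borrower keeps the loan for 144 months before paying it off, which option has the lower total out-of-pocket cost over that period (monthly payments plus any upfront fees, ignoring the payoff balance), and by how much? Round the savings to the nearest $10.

Offer X by $5,040

Offer X: at 3.94% the monthly rate is 0.0032833, so the payment is 55,000 × 0.0032833 / (1 − 1.0032833^−144) = $479.94.
Offer Y: at 5.15% the monthly rate is 0.0042917, so the payment is 55,000 × 0.0042917 / (1 − 1.0042917^−144) = $512.84.
Over 144 months: Offer X costs 144 × $479.94 = $69,111.36; Offer Y costs 144 × $512.84 + $300.00 = $74,148.96.
Offer X is cheaper by $74,148.96 − $69,111.36 = $5,037.60.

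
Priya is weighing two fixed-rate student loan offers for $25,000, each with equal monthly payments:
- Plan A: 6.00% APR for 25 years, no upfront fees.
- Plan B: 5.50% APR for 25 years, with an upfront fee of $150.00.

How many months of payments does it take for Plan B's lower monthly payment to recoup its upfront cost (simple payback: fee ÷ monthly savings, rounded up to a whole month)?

20 months

Plan A: at 6.00% the monthly rate is 0.0050000, so the payment is 25,000 × 0.0050000 / (1 − 1.0050000^−300) = $161.08.
Plan B: at 5.50% the monthly rate is 0.0045833, so the payment is 25,000 × 0.0045833 / (1 − 1.0045833^−300) = $153.52.
Monthly savings = $161.08 − $153.52 = $7.56.
Break-even = $150.00 / $7.56 = 19.84 → 20 months.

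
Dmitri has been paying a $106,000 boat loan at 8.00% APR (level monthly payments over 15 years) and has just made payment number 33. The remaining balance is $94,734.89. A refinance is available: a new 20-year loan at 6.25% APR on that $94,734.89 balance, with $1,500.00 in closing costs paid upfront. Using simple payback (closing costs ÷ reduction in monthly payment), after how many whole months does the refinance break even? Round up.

Current payment = 106,000 × 8%/12 / (1 − (1+0.0066667)^−180) = $1,012.99.
Refinanced payment = 94,734.89 × 0.0052083 / (1 − (1+0.0052083)^−240) = $692.44.
Monthly savings = $1,012.99 − $692.44 = $320.55.
Break-even = $1,500.00 / $320.55 = 4.68 → 5 months.

5 months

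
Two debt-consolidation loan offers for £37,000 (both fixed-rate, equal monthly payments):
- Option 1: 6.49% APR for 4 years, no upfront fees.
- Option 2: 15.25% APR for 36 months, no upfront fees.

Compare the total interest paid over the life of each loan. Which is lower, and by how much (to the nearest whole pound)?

Option 1 by £4,228

Option 1: at 6.49% the monthly rate is 0.0054083, so the payment is 37,000 × 0.0054083 / (1 − 1.0054083^−48) = £877.28.
Total interest on Option 1 = 48 × £877.28 − £37,000 = £5,109.44.
Option 2: monthly rate = 15.25%/12 = 0.0127083; payment = 37,000 × 0.0127083 / (1 − (1+0.0127083)^−36) = £1,287.15.
Total interest on Option 2 = 36 × £1,287.15 − £37,000 = £9,337.40.
Option 1 is lower by £4,227.96.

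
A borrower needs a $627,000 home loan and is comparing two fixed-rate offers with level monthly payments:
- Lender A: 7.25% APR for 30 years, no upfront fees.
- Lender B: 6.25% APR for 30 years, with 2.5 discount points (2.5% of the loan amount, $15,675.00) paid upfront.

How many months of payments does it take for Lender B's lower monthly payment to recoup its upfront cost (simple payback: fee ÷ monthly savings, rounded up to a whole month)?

38 months

Lender A: at 7.25% the monthly rate is 0.0060417, so the payment is 627,000 × 0.0060417 / (1 − 1.0060417^−360) = $4,277.25.
Lender B: at 6.25% the monthly rate is 0.0052083, so the payment is 627,000 × 0.0052083 / (1 − 1.0052083^−360) = $3,860.55.
Monthly savings = $4,277.25 − $3,860.55 = $416.70.
Break-even = $15,675.00 / $416.70 = 37.62 → 38 months.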